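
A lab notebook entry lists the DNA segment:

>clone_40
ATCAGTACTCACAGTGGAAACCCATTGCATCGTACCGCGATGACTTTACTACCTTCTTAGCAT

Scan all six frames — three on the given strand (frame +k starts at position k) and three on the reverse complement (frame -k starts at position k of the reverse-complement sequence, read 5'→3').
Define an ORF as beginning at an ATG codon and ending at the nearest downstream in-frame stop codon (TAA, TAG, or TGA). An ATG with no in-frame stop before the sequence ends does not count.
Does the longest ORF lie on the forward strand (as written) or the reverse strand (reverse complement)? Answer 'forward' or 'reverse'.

reverse

Reverse complement (5'→3'): ATGCTAAGAAGGTAGTAAAGTCATCGCGGTACGATGCAATGGGTTTCCACTGTGAGTACTGAT
Frame +1: ATC AGT ACT CAC AGT GGA AAC CCA TTG CAT CGT ACC GCG ATG ACT TTA CTA CCT TCT TAG CAT — ATG at 40, stop TAG at 58 → 21 nt.
Frame +2: TCA GTA CTC ACA GTG GAA ACC CAT TGC ATC GTA CCG CGA TGA CTT TAC TAC CTT CTT AGC — no ATG→stop ORF.
Frame +3: CAG TAC TCA CAG TGG AAA CCC ATT GCA TCG TAC CGC GAT GAC TTT ACT ACC TTC TTA GCA — no ATG→stop ORF.
Frame -1: ATG CTA AGA AGG TAG TAA AGT CAT CGC GGT ACG ATG CAA TGG GTT TCC ACT GTG AGT ACT GAT — ATG at 1, stop TAG at 13 → 15 nt.
Frame -2: TGC TAA GAA GGT AGT AAA GTC ATC GCG GTA CGA TGC AAT GGG TTT CCA CTG TGA GTA CTG — no ATG→stop ORF.
Frame -3: GCT AAG AAG GTA GTA AAG TCA TCG CGG TAC GAT GCA ATG GGT TTC CAC TGT GAG TAC TGA — ATG at 39, stop TGA at 60 → 24 nt.
Forward-strand max 21 nt; reverse-strand max 24 nt. The reverse strand has the longer ORF.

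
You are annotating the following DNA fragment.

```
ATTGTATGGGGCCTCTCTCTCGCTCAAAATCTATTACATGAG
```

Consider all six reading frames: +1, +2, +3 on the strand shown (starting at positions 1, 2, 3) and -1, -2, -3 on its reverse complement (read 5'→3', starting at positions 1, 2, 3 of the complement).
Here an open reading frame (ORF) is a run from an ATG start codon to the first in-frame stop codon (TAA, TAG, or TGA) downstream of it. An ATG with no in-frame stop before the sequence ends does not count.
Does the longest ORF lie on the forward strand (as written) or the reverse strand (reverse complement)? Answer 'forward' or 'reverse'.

Reverse complement (5'→3'): CTCATGTAATAGATTTTGAGCGAGAGAGAGGCCCCATACAAT
Frame +1: ATT GTA TGG GGC CTC TCT CTC GCT CAA AAT CTA TTA CAT GAG — no ATG→stop ORF.
Frame +2: TTG TAT GGG GCC TCT CTC TCG CTC AAA ATC TAT TAC ATG — no ATG→stop ORF.
Frame +3: TGT ATG GGG CCT CTC TCT CGC TCA AAA TCT ATT ACA TGA — ATG at 6, stop TGA at 39 → 36 nt.
Frame -1: CTC ATG TAA TAG ATT TTG AGC GAG AGA GAG GCC CCA TAC AAT — ATG at 4, stop TAA at 7 → 6 nt.
Frame -2: TCA TGT AAT AGA TTT TGA GCG AGA GAG AGG CCC CAT ACA — no ATG→stop ORF.
Frame -3: CAT GTA ATA GAT TTT GAG CGA GAG AGA GGC CCC ATA CAA — no ATG→stop ORF.
Forward-strand max 36 nt; reverse-strand max 6 nt. The forward strand has the longer ORF.

forward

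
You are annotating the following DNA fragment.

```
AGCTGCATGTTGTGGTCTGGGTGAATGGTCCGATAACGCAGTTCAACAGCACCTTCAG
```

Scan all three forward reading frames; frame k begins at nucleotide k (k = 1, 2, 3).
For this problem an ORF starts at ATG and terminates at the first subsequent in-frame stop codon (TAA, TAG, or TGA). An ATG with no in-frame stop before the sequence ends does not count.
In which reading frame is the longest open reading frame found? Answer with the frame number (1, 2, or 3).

1

Frame 1: AGC TGC ATG TTG TGG TCT GGG TGA ATG GTC CGA TAA CGC AGT TCA ACA GCA CCT TCA — ATG at 7, stop TGA at 22 → 18 nt; ATG at 25, stop TAA at 34 → 12 nt.
Frame 2: GCT GCA TGT TGT GGT CTG GGT GAA TGG TCC GAT AAC GCA GTT CAA CAG CAC CTT CAG — no ATG→stop ORF.
Frame 3: CTG CAT GTT GTG GTC TGG GTG AAT GGT CCG ATA ACG CAG TTC AAC AGC ACC TTC — no ATG→stop ORF.
Longest ORF is 18 nt in frame 1 (positions 7–24).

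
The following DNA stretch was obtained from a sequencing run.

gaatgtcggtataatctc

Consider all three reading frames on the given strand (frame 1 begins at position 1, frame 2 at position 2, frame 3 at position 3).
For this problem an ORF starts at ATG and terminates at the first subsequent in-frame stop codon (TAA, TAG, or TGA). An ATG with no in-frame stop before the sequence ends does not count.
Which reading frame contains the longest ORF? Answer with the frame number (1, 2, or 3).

Frame 1: GAA TGT CGG TAT AAT CTC — no ATG→stop ORF.
Frame 2: AAT GTC GGT ATA ATC — no ATG→stop ORF.
Frame 3: ATG TCG GTA TAA TCT — ATG at 3, stop TAA at 12 → 12 nt.
Longest ORF is 12 nt in frame 3 (positions 3–14).

3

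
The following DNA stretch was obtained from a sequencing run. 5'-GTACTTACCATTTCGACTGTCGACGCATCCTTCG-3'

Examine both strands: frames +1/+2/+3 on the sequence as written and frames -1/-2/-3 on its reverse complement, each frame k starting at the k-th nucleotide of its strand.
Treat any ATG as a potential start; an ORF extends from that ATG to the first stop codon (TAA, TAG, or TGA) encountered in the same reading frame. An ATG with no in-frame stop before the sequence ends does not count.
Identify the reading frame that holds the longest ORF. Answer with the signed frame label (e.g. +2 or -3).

-1

Reverse complement (5'→3'): CGAAGGATGCGTCGACAGTCGAAATGGTAAGTAC
Frame +1: GTA CTT ACC ATT TCG ACT GTC GAC GCA TCC TTC — no ATG→stop ORF.
Frame +2: TAC TTA CCA TTT CGA CTG TCG ACG CAT CCT TCG — no ATG→stop ORF.
Frame +3: ACT TAC CAT TTC GAC TGT CGA CGC ATC CTT — no ATG→stop ORF.
Frame -1: CGA AGG ATG CGT CGA CAG TCG AAA TGG TAA GTA — ATG at 7, stop TAA at 28 → 24 nt.
Frame -2: GAA GGA TGC GTC GAC AGT CGA AAT GGT AAG TAC — no ATG→stop ORF.
Frame -3: AAG GAT GCG TCG ACA GTC GAA ATG GTA AGT — no ATG→stop ORF.
Longest ORF is 24 nt in frame -1 (positions 7–30).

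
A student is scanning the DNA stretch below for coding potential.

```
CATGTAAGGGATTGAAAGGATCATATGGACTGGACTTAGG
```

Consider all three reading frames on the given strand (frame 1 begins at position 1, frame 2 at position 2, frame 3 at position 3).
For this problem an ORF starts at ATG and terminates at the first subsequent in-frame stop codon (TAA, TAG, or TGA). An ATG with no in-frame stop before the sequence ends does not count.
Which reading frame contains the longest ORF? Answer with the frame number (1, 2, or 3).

Frame 1: CAT GTA AGG GAT TGA AAG GAT CAT ATG GAC TGG ACT TAG — ATG at 25, stop TAG at 37 → 15 nt.
Frame 2: ATG TAA GGG ATT GAA AGG ATC ATA TGG ACT GGA CTT AGG — ATG at 2, stop TAA at 5 → 6 nt.
Frame 3: TGT AAG GGA TTG AAA GGA TCA TAT GGA CTG GAC TTA — no ATG→stop ORF.
Longest ORF is 15 nt in frame 1 (positions 25–39).

1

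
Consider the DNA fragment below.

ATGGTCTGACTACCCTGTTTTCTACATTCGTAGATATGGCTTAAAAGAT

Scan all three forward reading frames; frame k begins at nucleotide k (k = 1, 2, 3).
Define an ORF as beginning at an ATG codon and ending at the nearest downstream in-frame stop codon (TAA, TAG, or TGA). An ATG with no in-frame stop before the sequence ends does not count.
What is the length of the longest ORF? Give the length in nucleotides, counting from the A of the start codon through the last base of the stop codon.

Frame 1: ATG GTC TGA CTA CCC TGT TTT CTA CAT TCG TAG ATA TGG CTT AAA AGA — ATG at 1, stop TGA at 7 → 9 nt.
Frame 2: TGG TCT GAC TAC CCT GTT TTC TAC ATT CGT AGA TAT GGC TTA AAA GAT — no ATG→stop ORF.
Frame 3: GGT CTG ACT ACC CTG TTT TCT ACA TTC GTA GAT ATG GCT TAA AAG — ATG at 36, stop TAA at 42 → 9 nt.
Longest: frame 1, positions 1–9, 9 nt = 3 codons = 2 aa. → 9 nucleotides.

9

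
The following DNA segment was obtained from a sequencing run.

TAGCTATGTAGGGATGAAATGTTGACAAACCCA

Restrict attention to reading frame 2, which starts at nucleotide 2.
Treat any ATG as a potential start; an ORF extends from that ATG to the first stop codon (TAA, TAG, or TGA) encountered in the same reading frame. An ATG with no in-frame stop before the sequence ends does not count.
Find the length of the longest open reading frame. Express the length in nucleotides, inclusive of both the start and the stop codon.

Frame 2: AGC TAT GTA GGG ATG AAA TGT TGA CAA ACC — ATG at 14, stop TGA at 23 → 12 nt.
Longest: frame 2, positions 14–25, 12 nt = 4 codons = 3 aa. → 12 nucleotides.

12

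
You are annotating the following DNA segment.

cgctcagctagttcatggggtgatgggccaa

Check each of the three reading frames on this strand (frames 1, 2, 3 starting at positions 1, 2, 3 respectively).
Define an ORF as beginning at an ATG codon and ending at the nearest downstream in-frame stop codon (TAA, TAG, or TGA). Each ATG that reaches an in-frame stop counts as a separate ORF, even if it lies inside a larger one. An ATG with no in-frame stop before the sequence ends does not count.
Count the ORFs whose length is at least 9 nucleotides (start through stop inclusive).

1

Frame 1: CGC TCA GCT AGT TCA TGG GGT GAT GGG CCA — no ATG→stop ORF.
Frame 2: GCT CAG CTA GTT CAT GGG GTG ATG GGC CAA — no ATG→stop ORF.
Frame 3: CTC AGC TAG TTC ATG GGG TGA TGG GCC — ATG at 15, stop TGA at 21 → 9 nt.
ORFs ≥ 9 nucleotides: frame 3 15–23 (9 nucleotides). Count = 1.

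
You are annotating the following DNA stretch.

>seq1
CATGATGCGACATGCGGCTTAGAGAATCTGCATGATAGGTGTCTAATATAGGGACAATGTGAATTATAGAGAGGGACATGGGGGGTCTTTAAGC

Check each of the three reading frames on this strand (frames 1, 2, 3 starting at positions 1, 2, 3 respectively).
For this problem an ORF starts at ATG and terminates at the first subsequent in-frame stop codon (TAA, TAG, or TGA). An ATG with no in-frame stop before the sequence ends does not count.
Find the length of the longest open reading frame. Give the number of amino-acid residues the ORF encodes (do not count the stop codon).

Frame 1: CAT GAT GCG ACA TGC GGC TTA GAG AAT CTG CAT GAT AGG TGT CTA ATA TAG GGA CAA TGT GAA TTA TAG AGA GGG ACA TGG GGG GTC TTT AAG — no ATG→stop ORF.
Frame 2: ATG ATG CGA CAT GCG GCT TAG AGA ATC TGC ATG ATA GGT GTC TAA TAT AGG GAC AAT GTG AAT TAT AGA GAG GGA CAT GGG GGG TCT TTA AGC — ATG at 2, stop TAG at 20 → 21 nt; ATG at 5, stop TAG at 20 → 18 nt; ATG at 32, stop TAA at 44 → 15 nt.
Frame 3: TGA TGC GAC ATG CGG CTT AGA GAA TCT GCA TGA TAG GTG TCT AAT ATA GGG ACA ATG TGA ATT ATA GAG AGG GAC ATG GGG GGT CTT TAA — ATG at 12, stop TGA at 33 → 24 nt; ATG at 57, stop TGA at 60 → 6 nt; ATG at 78, stop TAA at 90 → 15 nt.
Longest: frame 3, positions 12–35, 24 nt = 8 codons = 7 aa. → 7 amino acids.

7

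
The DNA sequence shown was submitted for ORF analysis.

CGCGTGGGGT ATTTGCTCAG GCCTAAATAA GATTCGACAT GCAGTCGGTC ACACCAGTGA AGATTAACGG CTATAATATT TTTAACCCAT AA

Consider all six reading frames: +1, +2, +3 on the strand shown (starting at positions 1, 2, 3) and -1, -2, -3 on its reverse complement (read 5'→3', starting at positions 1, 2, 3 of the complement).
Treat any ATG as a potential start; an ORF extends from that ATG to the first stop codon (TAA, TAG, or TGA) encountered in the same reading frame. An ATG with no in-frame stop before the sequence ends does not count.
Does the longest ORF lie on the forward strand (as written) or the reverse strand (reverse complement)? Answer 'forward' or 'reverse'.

forward

Reverse complement (5'→3'): TTATGGGTTAAAAATATTATAGCCGTTAATCTTCACTGGTGTGACCGACTGCATGTCGAATCTTATTTAGGCCTGAGCAAATACCCCACGCG
Frame +1: CGC GTG GGG TAT TTG CTC AGG CCT AAA TAA GAT TCG ACA TGC AGT CGG TCA CAC CAG TGA AGA TTA ACG GCT ATA ATA TTT TTA ACC CAT — no ATG→stop ORF.
Frame +2: GCG TGG GGT ATT TGC TCA GGC CTA AAT AAG ATT CGA CAT GCA GTC GGT CAC ACC AGT GAA GAT TAA CGG CTA TAA TAT TTT TAA CCC ATA — no ATG→stop ORF.
Frame +3: CGT GGG GTA TTT GCT CAG GCC TAA ATA AGA TTC GAC ATG CAG TCG GTC ACA CCA GTG AAG ATT AAC GGC TAT AAT ATT TTT AAC CCA TAA — ATG at 39, stop TAA at 90 → 54 nt.
Frame -1: TTA TGG GTT AAA AAT ATT ATA GCC GTT AAT CTT CAC TGG TGT GAC CGA CTG CAT GTC GAA TCT TAT TTA GGC CTG AGC AAA TAC CCC ACG — no ATG→stop ORF.
Frame -2: TAT GGG TTA AAA ATA TTA TAG CCG TTA ATC TTC ACT GGT GTG ACC GAC TGC ATG TCG AAT CTT ATT TAG GCC TGA GCA AAT ACC CCA CGC — ATG at 53, stop TAG at 68 → 18 nt.
Frame -3: ATG GGT TAA AAA TAT TAT AGC CGT TAA TCT TCA CTG GTG TGA CCG ACT GCA TGT CGA ATC TTA TTT AGG CCT GAG CAA ATA CCC CAC GCG — ATG at 3, stop TAA at 9 → 9 nt.
Forward-strand max 54 nt; reverse-strand max 18 nt. The forward strand has the longer ORF.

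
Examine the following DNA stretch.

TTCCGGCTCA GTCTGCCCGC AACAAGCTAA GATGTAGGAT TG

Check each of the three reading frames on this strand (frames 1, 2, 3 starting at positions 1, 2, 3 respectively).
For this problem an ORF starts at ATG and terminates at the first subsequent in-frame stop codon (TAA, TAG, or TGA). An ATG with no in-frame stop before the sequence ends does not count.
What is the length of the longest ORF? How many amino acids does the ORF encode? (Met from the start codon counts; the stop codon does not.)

1

Frame 1: TTC CGG CTC AGT CTG CCC GCA ACA AGC TAA GAT GTA GGA TTG — no ATG→stop ORF.
Frame 2: TCC GGC TCA GTC TGC CCG CAA CAA GCT AAG ATG TAG GAT — ATG at 32, stop TAG at 35 → 6 nt.
Frame 3: CCG GCT CAG TCT GCC CGC AAC AAG CTA AGA TGT AGG ATT — no ATG→stop ORF.
Longest: frame 2, positions 32–37, 6 nt = 2 codons = 1 aa. → 1 amino acids.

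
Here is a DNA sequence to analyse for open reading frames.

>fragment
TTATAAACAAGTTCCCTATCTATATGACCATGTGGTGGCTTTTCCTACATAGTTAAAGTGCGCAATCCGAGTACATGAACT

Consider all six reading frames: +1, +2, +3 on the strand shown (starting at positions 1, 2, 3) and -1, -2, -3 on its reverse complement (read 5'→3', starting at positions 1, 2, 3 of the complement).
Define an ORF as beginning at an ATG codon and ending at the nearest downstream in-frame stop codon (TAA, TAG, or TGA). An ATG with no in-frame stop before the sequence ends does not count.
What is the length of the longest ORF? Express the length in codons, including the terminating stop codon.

Reverse complement (5'→3'): AGTTCATGTACTCGGATTGCGCACTTTAACTATGTAGGAAAAGCCACCACATGGTCATATAGATAGGGAACTTGTTTATAA
Frame +1: TTA TAA ACA AGT TCC CTA TCT ATA TGA CCA TGT GGT GGC TTT TCC TAC ATA GTT AAA GTG CGC AAT CCG AGT ACA TGA ACT — no ATG→stop ORF.
Frame +2: TAT AAA CAA GTT CCC TAT CTA TAT GAC CAT GTG GTG GCT TTT CCT ACA TAG TTA AAG TGC GCA ATC CGA GTA CAT GAA — no ATG→stop ORF.
Frame +3: ATA AAC AAG TTC CCT ATC TAT ATG ACC ATG TGG TGG CTT TTC CTA CAT AGT TAA AGT GCG CAA TCC GAG TAC ATG AAC — ATG at 24, stop TAA at 54 → 33 nt; ATG at 30, stop TAA at 54 → 27 nt.
Frame -1: AGT TCA TGT ACT CGG ATT GCG CAC TTT AAC TAT GTA GGA AAA GCC ACC ACA TGG TCA TAT AGA TAG GGA ACT TGT TTA TAA — no ATG→stop ORF.
Frame -2: GTT CAT GTA CTC GGA TTG CGC ACT TTA ACT ATG TAG GAA AAG CCA CCA CAT GGT CAT ATA GAT AGG GAA CTT GTT TAT — ATG at 32, stop TAG at 35 → 6 nt.
Frame -3: TTC ATG TAC TCG GAT TGC GCA CTT TAA CTA TGT AGG AAA AGC CAC CAC ATG GTC ATA TAG ATA GGG AAC TTG TTT ATA — ATG at 6, stop TAA at 27 → 24 nt; ATG at 51, stop TAG at 60 → 12 nt.
Longest: frame +3, positions 24–56, 33 nt = 11 codons = 10 aa. → 11 codons.

11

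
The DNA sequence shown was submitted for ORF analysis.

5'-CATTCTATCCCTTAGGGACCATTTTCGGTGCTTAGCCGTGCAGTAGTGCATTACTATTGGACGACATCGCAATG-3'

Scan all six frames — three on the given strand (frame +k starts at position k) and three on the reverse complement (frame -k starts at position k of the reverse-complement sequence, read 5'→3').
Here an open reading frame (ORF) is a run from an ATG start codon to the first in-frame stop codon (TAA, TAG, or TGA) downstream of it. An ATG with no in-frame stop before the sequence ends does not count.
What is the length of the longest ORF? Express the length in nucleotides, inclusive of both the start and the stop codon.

36

Reverse complement (5'→3'): CATTGCGATGTCGTCCAATAGTAATGCACTACTGCACGGCTAAGCACCGAAAATGGTCCCTAAGGGATAGAATG
Frame +1: CAT TCT ATC CCT TAG GGA CCA TTT TCG GTG CTT AGC CGT GCA GTA GTG CAT TAC TAT TGG ACG ACA TCG CAA — no ATG→stop ORF.
Frame +2: ATT CTA TCC CTT AGG GAC CAT TTT CGG TGC TTA GCC GTG CAG TAG TGC ATT ACT ATT GGA CGA CAT CGC AAT — no ATG→stop ORF.
Frame +3: TTC TAT CCC TTA GGG ACC ATT TTC GGT GCT TAG CCG TGC AGT AGT GCA TTA CTA TTG GAC GAC ATC GCA ATG — no ATG→stop ORF.
Frame -1: CAT TGC GAT GTC GTC CAA TAG TAA TGC ACT ACT GCA CGG CTA AGC ACC GAA AAT GGT CCC TAA GGG ATA GAA — no ATG→stop ORF.
Frame -2: ATT GCG ATG TCG TCC AAT AGT AAT GCA CTA CTG CAC GGC TAA GCA CCG AAA ATG GTC CCT AAG GGA TAG AAT — ATG at 8, stop TAA at 41 → 36 nt; ATG at 53, stop TAG at 68 → 18 nt.
Frame -3: TTG CGA TGT CGT CCA ATA GTA ATG CAC TAC TGC ACG GCT AAG CAC CGA AAA TGG TCC CTA AGG GAT AGA ATG — no ATG→stop ORF.
Longest: frame -2, positions 8–43, 36 nt = 12 codons = 11 aa. → 36 nucleotides.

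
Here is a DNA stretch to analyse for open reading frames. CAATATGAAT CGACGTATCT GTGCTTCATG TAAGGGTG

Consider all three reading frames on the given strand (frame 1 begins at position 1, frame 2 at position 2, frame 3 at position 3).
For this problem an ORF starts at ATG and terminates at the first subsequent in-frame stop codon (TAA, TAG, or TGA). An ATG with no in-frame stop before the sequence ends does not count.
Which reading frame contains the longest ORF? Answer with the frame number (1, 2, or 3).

1

Frame 1: CAA TAT GAA TCG ACG TAT CTG TGC TTC ATG TAA GGG — ATG at 28, stop TAA at 31 → 6 nt.
Frame 2: AAT ATG AAT CGA CGT ATC TGT GCT TCA TGT AAG GGT — no ATG→stop ORF.
Frame 3: ATA TGA ATC GAC GTA TCT GTG CTT CAT GTA AGG GTG — no ATG→stop ORF.
Longest ORF is 6 nt in frame 1 (positions 28–33).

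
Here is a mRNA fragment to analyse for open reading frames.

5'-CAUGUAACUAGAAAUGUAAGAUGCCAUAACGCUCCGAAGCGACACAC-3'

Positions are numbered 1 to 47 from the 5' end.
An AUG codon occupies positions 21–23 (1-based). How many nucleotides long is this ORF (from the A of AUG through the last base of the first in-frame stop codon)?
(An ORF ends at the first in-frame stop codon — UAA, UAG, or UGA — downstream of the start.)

9

Codons from position 21: AUG (21–23), CCA (24–26), UAA (27–29).
UAA is the first in-frame stop; ORF spans 21–29, 9 nucleotides.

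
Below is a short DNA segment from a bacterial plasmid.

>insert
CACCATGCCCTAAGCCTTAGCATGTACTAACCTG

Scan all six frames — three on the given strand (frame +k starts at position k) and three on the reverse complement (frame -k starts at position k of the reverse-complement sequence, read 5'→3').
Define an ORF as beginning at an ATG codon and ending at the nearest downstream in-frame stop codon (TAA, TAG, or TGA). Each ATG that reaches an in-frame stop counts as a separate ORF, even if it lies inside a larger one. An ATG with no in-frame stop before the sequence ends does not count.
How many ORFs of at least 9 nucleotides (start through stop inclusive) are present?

2

Reverse complement (5'→3'): CAGGTTAGTACATGCTAAGGCTTAGGGCATGGTG
Frame +1: CAC CAT GCC CTA AGC CTT AGC ATG TAC TAA CCT — ATG at 22, stop TAA at 28 → 9 nt.
Frame +2: ACC ATG CCC TAA GCC TTA GCA TGT ACT AAC CTG — ATG at 5, stop TAA at 11 → 9 nt.
Frame +3: CCA TGC CCT AAG CCT TAG CAT GTA CTA ACC — no ATG→stop ORF.
Frame -1: CAG GTT AGT ACA TGC TAA GGC TTA GGG CAT GGT — no ATG→stop ORF.
Frame -2: AGG TTA GTA CAT GCT AAG GCT TAG GGC ATG GTG — no ATG→stop ORF.
Frame -3: GGT TAG TAC ATG CTA AGG CTT AGG GCA TGG — no ATG→stop ORF.
ORFs ≥ 9 nucleotides: frame +1 22–30 (9 nucleotides), frame +2 5–13 (9 nucleotides). Count = 2.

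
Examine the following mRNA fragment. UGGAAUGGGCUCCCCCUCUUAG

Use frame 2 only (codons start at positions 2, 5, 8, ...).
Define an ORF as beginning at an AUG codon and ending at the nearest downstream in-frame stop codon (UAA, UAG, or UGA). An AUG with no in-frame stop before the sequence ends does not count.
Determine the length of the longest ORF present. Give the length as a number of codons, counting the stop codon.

Frame 2: GGA AUG GGC UCC CCC UCU UAG — AUG at 5, stop UAG at 20 → 18 nt.
Longest: frame 2, positions 5–22, 18 nt = 6 codons = 5 aa. → 6 codons.

6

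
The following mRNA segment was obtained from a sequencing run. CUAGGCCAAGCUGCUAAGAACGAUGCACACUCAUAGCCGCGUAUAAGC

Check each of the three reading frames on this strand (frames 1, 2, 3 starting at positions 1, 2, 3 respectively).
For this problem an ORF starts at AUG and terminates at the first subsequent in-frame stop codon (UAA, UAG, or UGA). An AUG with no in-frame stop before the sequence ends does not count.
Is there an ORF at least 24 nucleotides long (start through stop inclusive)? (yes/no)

yes

Frame 1: CUA GGC CAA GCU GCU AAG AAC GAU GCA CAC UCA UAG CCG CGU AUA AGC — no AUG→stop ORF.
Frame 2: UAG GCC AAG CUG CUA AGA ACG AUG CAC ACU CAU AGC CGC GUA UAA — AUG at 23, stop UAA at 44 → 24 nt.
Frame 3: AGG CCA AGC UGC UAA GAA CGA UGC ACA CUC AUA GCC GCG UAU AAG — no AUG→stop ORF.
Frame 2 has an ORF of 24 nucleotides (positions 23–46) ≥ 24, so yes.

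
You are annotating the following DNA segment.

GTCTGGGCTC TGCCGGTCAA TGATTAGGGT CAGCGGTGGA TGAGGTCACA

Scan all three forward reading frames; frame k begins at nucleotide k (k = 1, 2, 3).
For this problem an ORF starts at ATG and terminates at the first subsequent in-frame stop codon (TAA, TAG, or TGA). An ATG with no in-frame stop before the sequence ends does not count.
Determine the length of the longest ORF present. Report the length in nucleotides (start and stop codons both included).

Frame 1: GTC TGG GCT CTG CCG GTC AAT GAT TAG GGT CAG CGG TGG ATG AGG TCA — no ATG→stop ORF.
Frame 2: TCT GGG CTC TGC CGG TCA ATG ATT AGG GTC AGC GGT GGA TGA GGT CAC — ATG at 20, stop TGA at 41 → 24 nt.
Frame 3: CTG GGC TCT GCC GGT CAA TGA TTA GGG TCA GCG GTG GAT GAG GTC ACA — no ATG→stop ORF.
Longest: frame 2, positions 20–43, 24 nt = 8 codons = 7 aa. → 24 nucleotides.

24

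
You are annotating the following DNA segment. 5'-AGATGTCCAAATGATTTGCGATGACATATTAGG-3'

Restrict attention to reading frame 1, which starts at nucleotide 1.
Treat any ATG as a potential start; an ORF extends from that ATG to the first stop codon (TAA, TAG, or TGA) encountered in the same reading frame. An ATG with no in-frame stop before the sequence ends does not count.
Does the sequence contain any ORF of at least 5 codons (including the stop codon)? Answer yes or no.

no

Frame 1: AGA TGT CCA AAT GAT TTG CGA TGA CAT ATT AGG — no ATG→stop ORF.
Largest ORF found is 0 codons < 5, so no.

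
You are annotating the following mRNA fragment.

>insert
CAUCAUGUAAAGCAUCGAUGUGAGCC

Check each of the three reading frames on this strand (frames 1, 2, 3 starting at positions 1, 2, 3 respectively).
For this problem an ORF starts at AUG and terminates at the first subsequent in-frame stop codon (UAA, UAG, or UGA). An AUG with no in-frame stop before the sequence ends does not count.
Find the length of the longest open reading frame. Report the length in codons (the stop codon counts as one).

2

Frame 1: CAU CAU GUA AAG CAU CGA UGU GAG — no AUG→stop ORF.
Frame 2: AUC AUG UAA AGC AUC GAU GUG AGC — AUG at 5, stop UAA at 8 → 6 nt.
Frame 3: UCA UGU AAA GCA UCG AUG UGA GCC — AUG at 18, stop UGA at 21 → 6 nt.
Longest: frame 2, positions 5–10, 6 nt = 2 codons = 1 aa. → 2 codons.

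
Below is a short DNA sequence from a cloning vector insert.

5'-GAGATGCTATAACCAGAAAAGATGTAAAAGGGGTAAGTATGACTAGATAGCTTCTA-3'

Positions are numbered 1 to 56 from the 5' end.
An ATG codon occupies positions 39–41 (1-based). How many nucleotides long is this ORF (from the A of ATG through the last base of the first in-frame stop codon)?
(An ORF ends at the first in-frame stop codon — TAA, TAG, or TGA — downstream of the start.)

12

Codons from position 39: ATG (39–41), ACT (42–44), AGA (45–47), TAG (48–50).
TAG is the first in-frame stop; ORF spans 39–50, 12 nucleotides.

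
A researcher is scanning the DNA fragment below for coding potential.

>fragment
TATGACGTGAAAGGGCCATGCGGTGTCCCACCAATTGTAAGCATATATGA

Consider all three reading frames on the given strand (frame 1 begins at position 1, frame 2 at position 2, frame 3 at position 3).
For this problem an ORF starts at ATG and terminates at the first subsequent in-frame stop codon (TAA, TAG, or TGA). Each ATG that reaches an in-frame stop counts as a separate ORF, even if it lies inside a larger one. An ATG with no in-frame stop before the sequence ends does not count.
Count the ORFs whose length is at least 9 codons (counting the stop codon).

Frame 1: TAT GAC GTG AAA GGG CCA TGC GGT GTC CCA CCA ATT GTA AGC ATA TAT — no ATG→stop ORF.
Frame 2: ATG ACG TGA AAG GGC CAT GCG GTG TCC CAC CAA TTG TAA GCA TAT ATG — ATG at 2, stop TGA at 8 → 9 nt.
Frame 3: TGA CGT GAA AGG GCC ATG CGG TGT CCC ACC AAT TGT AAG CAT ATA TGA — ATG at 18, stop TGA at 48 → 33 nt.
ORFs ≥ 9 codons: frame 3 18–50 (11 codons). Count = 1.

1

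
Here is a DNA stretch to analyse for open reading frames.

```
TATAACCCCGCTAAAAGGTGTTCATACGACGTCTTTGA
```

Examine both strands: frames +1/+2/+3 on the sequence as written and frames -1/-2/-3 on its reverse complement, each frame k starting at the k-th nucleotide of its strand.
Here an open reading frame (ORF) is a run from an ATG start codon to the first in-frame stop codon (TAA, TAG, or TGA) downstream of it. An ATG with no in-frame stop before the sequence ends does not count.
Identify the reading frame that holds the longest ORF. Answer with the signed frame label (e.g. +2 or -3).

Reverse complement (5'→3'): TCAAAGACGTCGTATGAACACCTTTTAGCGGGGTTATA
Frame +1: TAT AAC CCC GCT AAA AGG TGT TCA TAC GAC GTC TTT — no ATG→stop ORF.
Frame +2: ATA ACC CCG CTA AAA GGT GTT CAT ACG ACG TCT TTG — no ATG→stop ORF.
Frame +3: TAA CCC CGC TAA AAG GTG TTC ATA CGA CGT CTT TGA — no ATG→stop ORF.
Frame -1: TCA AAG ACG TCG TAT GAA CAC CTT TTA GCG GGG TTA — no ATG→stop ORF.
Frame -2: CAA AGA CGT CGT ATG AAC ACC TTT TAG CGG GGT TAT — ATG at 14, stop TAG at 26 → 15 nt.
Frame -3: AAA GAC GTC GTA TGA ACA CCT TTT AGC GGG GTT ATA — no ATG→stop ORF.
Longest ORF is 15 nt in frame -2 (positions 14–28).

-2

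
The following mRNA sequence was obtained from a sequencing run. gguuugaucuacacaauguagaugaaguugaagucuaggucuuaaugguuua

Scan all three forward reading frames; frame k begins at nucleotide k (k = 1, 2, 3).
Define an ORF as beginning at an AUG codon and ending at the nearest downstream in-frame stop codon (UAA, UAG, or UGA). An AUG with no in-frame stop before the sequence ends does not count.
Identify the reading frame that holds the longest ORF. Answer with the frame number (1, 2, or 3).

Frame 1: GGU UUG AUC UAC ACA AUG UAG AUG AAG UUG AAG UCU AGG UCU UAA UGG UUU — AUG at 16, stop UAG at 19 → 6 nt; AUG at 22, stop UAA at 43 → 24 nt.
Frame 2: GUU UGA UCU ACA CAA UGU AGA UGA AGU UGA AGU CUA GGU CUU AAU GGU UUA — no AUG→stop ORF.
Frame 3: UUU GAU CUA CAC AAU GUA GAU GAA GUU GAA GUC UAG GUC UUA AUG GUU — no AUG→stop ORF.
Longest ORF is 24 nt in frame 1 (positions 22–45).

1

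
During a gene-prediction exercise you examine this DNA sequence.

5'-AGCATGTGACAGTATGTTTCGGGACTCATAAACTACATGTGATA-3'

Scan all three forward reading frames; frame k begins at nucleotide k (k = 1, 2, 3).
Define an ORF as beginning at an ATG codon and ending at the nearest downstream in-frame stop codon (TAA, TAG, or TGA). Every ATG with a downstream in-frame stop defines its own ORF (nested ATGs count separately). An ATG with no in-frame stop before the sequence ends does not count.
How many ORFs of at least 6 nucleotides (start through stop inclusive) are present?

3

Frame 1: AGC ATG TGA CAG TAT GTT TCG GGA CTC ATA AAC TAC ATG TGA — ATG at 4, stop TGA at 7 → 6 nt; ATG at 37, stop TGA at 40 → 6 nt.
Frame 2: GCA TGT GAC AGT ATG TTT CGG GAC TCA TAA ACT ACA TGT GAT — ATG at 14, stop TAA at 29 → 18 nt.
Frame 3: CAT GTG ACA GTA TGT TTC GGG ACT CAT AAA CTA CAT GTG ATA — no ATG→stop ORF.
ORFs ≥ 6 nucleotides: frame 1 4–9 (6 nucleotides), frame 1 37–42 (6 nucleotides), frame 2 14–31 (18 nucleotides). Count = 3.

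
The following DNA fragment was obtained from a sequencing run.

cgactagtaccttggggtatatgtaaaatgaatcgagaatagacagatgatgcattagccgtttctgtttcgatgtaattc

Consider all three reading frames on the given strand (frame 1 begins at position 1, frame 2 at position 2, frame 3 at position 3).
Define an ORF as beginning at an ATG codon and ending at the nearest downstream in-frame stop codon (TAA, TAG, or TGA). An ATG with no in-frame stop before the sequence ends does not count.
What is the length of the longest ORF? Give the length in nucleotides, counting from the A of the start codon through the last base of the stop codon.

Frame 1: CGA CTA GTA CCT TGG GGT ATA TGT AAA ATG AAT CGA GAA TAG ACA GAT GAT GCA TTA GCC GTT TCT GTT TCG ATG TAA TTC — ATG at 28, stop TAG at 40 → 15 nt; ATG at 73, stop TAA at 76 → 6 nt.
Frame 2: GAC TAG TAC CTT GGG GTA TAT GTA AAA TGA ATC GAG AAT AGA CAG ATG ATG CAT TAG CCG TTT CTG TTT CGA TGT AAT — ATG at 47, stop TAG at 56 → 12 nt; ATG at 50, stop TAG at 56 → 9 nt.
Frame 3: ACT AGT ACC TTG GGG TAT ATG TAA AAT GAA TCG AGA ATA GAC AGA TGA TGC ATT AGC CGT TTC TGT TTC GAT GTA ATT — ATG at 21, stop TAA at 24 → 6 nt.
Longest: frame 1, positions 28–42, 15 nt = 5 codons = 4 aa. → 15 nucleotides.

15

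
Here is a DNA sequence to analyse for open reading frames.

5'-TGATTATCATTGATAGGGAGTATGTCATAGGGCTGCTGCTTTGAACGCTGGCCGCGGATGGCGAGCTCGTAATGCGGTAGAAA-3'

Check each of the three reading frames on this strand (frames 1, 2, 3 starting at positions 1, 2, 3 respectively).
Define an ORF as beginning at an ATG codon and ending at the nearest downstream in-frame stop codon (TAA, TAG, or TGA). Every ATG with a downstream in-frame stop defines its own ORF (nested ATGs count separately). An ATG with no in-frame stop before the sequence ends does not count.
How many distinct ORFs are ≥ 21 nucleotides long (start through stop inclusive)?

0

Frame 1: TGA TTA TCA TTG ATA GGG AGT ATG TCA TAG GGC TGC TGC TTT GAA CGC TGG CCG CGG ATG GCG AGC TCG TAA TGC GGT AGA — ATG at 22, stop TAG at 28 → 9 nt; ATG at 58, stop TAA at 70 → 15 nt.
Frame 2: GAT TAT CAT TGA TAG GGA GTA TGT CAT AGG GCT GCT GCT TTG AAC GCT GGC CGC GGA TGG CGA GCT CGT AAT GCG GTA GAA — no ATG→stop ORF.
Frame 3: ATT ATC ATT GAT AGG GAG TAT GTC ATA GGG CTG CTG CTT TGA ACG CTG GCC GCG GAT GGC GAG CTC GTA ATG CGG TAG AAA — ATG at 72, stop TAG at 78 → 9 nt.
No ORF reaches 21 nucleotides. Count = 0.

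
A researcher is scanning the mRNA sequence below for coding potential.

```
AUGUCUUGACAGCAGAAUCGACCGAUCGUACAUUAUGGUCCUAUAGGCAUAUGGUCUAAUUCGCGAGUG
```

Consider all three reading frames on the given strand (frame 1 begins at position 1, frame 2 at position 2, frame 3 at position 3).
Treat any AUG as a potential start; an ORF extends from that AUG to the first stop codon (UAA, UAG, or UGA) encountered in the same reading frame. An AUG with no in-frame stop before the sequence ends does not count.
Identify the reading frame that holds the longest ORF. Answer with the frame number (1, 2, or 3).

Frame 1: AUG UCU UGA CAG CAG AAU CGA CCG AUC GUA CAU UAU GGU CCU AUA GGC AUA UGG UCU AAU UCG CGA GUG — AUG at 1, stop UGA at 7 → 9 nt.
Frame 2: UGU CUU GAC AGC AGA AUC GAC CGA UCG UAC AUU AUG GUC CUA UAG GCA UAU GGU CUA AUU CGC GAG — AUG at 35, stop UAG at 44 → 12 nt.
Frame 3: GUC UUG ACA GCA GAA UCG ACC GAU CGU ACA UUA UGG UCC UAU AGG CAU AUG GUC UAA UUC GCG AGU — AUG at 51, stop UAA at 57 → 9 nt.
Longest ORF is 12 nt in frame 2 (positions 35–46).

2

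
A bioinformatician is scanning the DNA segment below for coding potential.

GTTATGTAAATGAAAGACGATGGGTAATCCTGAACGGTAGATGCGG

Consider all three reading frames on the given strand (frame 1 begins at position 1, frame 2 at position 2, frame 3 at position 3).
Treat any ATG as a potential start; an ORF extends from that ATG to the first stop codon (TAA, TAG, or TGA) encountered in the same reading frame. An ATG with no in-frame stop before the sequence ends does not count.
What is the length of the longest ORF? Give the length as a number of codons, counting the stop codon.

7

Frame 1: GTT ATG TAA ATG AAA GAC GAT GGG TAA TCC TGA ACG GTA GAT GCG — ATG at 4, stop TAA at 7 → 6 nt; ATG at 10, stop TAA at 25 → 18 nt.
Frame 2: TTA TGT AAA TGA AAG ACG ATG GGT AAT CCT GAA CGG TAG ATG CGG — ATG at 20, stop TAG at 38 → 21 nt.
Frame 3: TAT GTA AAT GAA AGA CGA TGG GTA ATC CTG AAC GGT AGA TGC — no ATG→stop ORF.
Longest: frame 2, positions 20–40, 21 nt = 7 codons = 6 aa. → 7 codons.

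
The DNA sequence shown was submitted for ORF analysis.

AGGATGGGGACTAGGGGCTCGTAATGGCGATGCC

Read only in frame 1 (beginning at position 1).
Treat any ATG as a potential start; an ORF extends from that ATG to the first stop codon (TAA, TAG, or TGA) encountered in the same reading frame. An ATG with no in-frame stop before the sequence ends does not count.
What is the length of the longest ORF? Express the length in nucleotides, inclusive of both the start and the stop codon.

21

Frame 1: AGG ATG GGG ACT AGG GGC TCG TAA TGG CGA TGC — ATG at 4, stop TAA at 22 → 21 nt.
Longest: frame 1, positions 4–24, 21 nt = 7 codons = 6 aa. → 21 nucleotides.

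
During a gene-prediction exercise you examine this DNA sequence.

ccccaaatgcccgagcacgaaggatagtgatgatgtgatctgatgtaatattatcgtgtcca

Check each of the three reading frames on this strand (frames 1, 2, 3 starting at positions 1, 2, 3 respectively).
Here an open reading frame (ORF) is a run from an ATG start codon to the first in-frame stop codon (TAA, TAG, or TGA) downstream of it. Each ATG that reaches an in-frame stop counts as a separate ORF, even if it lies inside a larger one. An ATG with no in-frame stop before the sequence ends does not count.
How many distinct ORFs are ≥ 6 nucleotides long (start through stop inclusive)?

Frame 1: CCC CAA ATG CCC GAG CAC GAA GGA TAG TGA TGA TGT GAT CTG ATG TAA TAT TAT CGT GTC — ATG at 7, stop TAG at 25 → 21 nt; ATG at 43, stop TAA at 46 → 6 nt.
Frame 2: CCC AAA TGC CCG AGC ACG AAG GAT AGT GAT GAT GTG ATC TGA TGT AAT ATT ATC GTG TCC — no ATG→stop ORF.
Frame 3: CCA AAT GCC CGA GCA CGA AGG ATA GTG ATG ATG TGA TCT GAT GTA ATA TTA TCG TGT CCA — ATG at 30, stop TGA at 36 → 9 nt; ATG at 33, stop TGA at 36 → 6 nt.
ORFs ≥ 6 nucleotides: frame 1 7–27 (21 nucleotides), frame 1 43–48 (6 nucleotides), frame 3 30–38 (9 nucleotides), frame 3 33–38 (6 nucleotides). Count = 4.

4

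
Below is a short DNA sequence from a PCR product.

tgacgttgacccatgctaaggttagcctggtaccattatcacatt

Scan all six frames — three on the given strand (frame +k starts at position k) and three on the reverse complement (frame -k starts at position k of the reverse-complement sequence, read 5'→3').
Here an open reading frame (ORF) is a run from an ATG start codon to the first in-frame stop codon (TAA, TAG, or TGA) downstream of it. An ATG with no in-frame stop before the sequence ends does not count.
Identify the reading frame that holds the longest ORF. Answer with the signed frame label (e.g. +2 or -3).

-1

Reverse complement (5'→3'): AATGTGATAATGGTACCAGGCTAACCTTAGCATGGGTCAACGTCA
Frame +1: TGA CGT TGA CCC ATG CTA AGG TTA GCC TGG TAC CAT TAT CAC ATT — no ATG→stop ORF.
Frame +2: GAC GTT GAC CCA TGC TAA GGT TAG CCT GGT ACC ATT ATC ACA — no ATG→stop ORF.
Frame +3: ACG TTG ACC CAT GCT AAG GTT AGC CTG GTA CCA TTA TCA CAT — no ATG→stop ORF.
Frame -1: AAT GTG ATA ATG GTA CCA GGC TAA CCT TAG CAT GGG TCA ACG TCA — ATG at 10, stop TAA at 22 → 15 nt.
Frame -2: ATG TGA TAA TGG TAC CAG GCT AAC CTT AGC ATG GGT CAA CGT — ATG at 2, stop TGA at 5 → 6 nt.
Frame -3: TGT GAT AAT GGT ACC AGG CTA ACC TTA GCA TGG GTC AAC GTC — no ATG→stop ORF.
Longest ORF is 15 nt in frame -1 (positions 10–24).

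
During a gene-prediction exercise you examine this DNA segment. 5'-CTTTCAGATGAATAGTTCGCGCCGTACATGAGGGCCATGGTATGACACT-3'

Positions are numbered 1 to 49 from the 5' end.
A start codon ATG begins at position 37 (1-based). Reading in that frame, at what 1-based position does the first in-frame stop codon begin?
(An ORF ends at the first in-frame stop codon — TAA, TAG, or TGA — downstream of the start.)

43

Codons from position 37: ATG (37–39), GTA (40–42), TGA (43–45).
TGA is a stop codon; it begins at position 43.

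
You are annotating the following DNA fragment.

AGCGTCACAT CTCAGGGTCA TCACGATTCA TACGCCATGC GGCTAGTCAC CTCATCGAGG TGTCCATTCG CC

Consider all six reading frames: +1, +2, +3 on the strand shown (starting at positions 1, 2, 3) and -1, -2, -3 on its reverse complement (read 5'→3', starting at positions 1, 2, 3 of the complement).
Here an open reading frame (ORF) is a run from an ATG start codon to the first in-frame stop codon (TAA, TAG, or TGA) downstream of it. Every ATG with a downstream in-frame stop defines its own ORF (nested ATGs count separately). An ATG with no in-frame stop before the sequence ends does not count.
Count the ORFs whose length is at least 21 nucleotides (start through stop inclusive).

2

Reverse complement (5'→3'): GGCGAATGGACACCTCGATGAGGTGACTAGCCGCATGGCGTATGAATCGTGATGACCCTGAGATGTGACGCT
Frame +1: AGC GTC ACA TCT CAG GGT CAT CAC GAT TCA TAC GCC ATG CGG CTA GTC ACC TCA TCG AGG TGT CCA TTC GCC — no ATG→stop ORF.
Frame +2: GCG TCA CAT CTC AGG GTC ATC ACG ATT CAT ACG CCA TGC GGC TAG TCA CCT CAT CGA GGT GTC CAT TCG — no ATG→stop ORF.
Frame +3: CGT CAC ATC TCA GGG TCA TCA CGA TTC ATA CGC CAT GCG GCT AGT CAC CTC ATC GAG GTG TCC ATT CGC — no ATG→stop ORF.
Frame -1: GGC GAA TGG ACA CCT CGA TGA GGT GAC TAG CCG CAT GGC GTA TGA ATC GTG ATG ACC CTG AGA TGT GAC GCT — no ATG→stop ORF.
Frame -2: GCG AAT GGA CAC CTC GAT GAG GTG ACT AGC CGC ATG GCG TAT GAA TCG TGA TGA CCC TGA GAT GTG ACG — ATG at 35, stop TGA at 50 → 18 nt.
Frame -3: CGA ATG GAC ACC TCG ATG AGG TGA CTA GCC GCA TGG CGT ATG AAT CGT GAT GAC CCT GAG ATG TGA CGC — ATG at 6, stop TGA at 24 → 21 nt; ATG at 18, stop TGA at 24 → 9 nt; ATG at 42, stop TGA at 66 → 27 nt; ATG at 63, stop TGA at 66 → 6 nt.
ORFs ≥ 21 nucleotides: frame -3 6–26 (21 nucleotides), frame -3 42–68 (27 nucleotides). Count = 2.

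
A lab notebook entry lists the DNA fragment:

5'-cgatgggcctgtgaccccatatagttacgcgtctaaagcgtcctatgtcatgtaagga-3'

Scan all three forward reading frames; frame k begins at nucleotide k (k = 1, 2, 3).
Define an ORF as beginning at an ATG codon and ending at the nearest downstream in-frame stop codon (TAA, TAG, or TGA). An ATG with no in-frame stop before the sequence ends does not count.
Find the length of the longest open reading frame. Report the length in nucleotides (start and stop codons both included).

Frame 1: CGA TGG GCC TGT GAC CCC ATA TAG TTA CGC GTC TAA AGC GTC CTA TGT CAT GTA AGG — no ATG→stop ORF.
Frame 2: GAT GGG CCT GTG ACC CCA TAT AGT TAC GCG TCT AAA GCG TCC TAT GTC ATG TAA GGA — ATG at 50, stop TAA at 53 → 6 nt.
Frame 3: ATG GGC CTG TGA CCC CAT ATA GTT ACG CGT CTA AAG CGT CCT ATG TCA TGT AAG — ATG at 3, stop TGA at 12 → 12 nt.
Longest: frame 3, positions 3–14, 12 nt = 4 codons = 3 aa. → 12 nucleotides.

12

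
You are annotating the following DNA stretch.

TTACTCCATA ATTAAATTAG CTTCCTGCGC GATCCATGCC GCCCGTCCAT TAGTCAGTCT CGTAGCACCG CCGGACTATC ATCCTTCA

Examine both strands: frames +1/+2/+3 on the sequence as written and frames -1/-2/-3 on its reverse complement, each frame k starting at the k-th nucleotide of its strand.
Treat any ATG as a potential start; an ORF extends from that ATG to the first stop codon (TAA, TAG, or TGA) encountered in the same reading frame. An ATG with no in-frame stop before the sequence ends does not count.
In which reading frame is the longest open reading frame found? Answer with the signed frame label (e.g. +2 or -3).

-3

Reverse complement (5'→3'): TGAAGGATGATAGTCCGGCGGTGCTACGAGACTGACTAATGGACGGGCGGCATGGATCGCGCAGGAAGCTAATTTAATTATGGAGTAA
Frame +1: TTA CTC CAT AAT TAA ATT AGC TTC CTG CGC GAT CCA TGC CGC CCG TCC ATT AGT CAG TCT CGT AGC ACC GCC GGA CTA TCA TCC TTC — no ATG→stop ORF.
Frame +2: TAC TCC ATA ATT AAA TTA GCT TCC TGC GCG ATC CAT GCC GCC CGT CCA TTA GTC AGT CTC GTA GCA CCG CCG GAC TAT CAT CCT TCA — no ATG→stop ORF.
Frame +3: ACT CCA TAA TTA AAT TAG CTT CCT GCG CGA TCC ATG CCG CCC GTC CAT TAG TCA GTC TCG TAG CAC CGC CGG ACT ATC ATC CTT — ATG at 36, stop TAG at 51 → 18 nt.
Frame -1: TGA AGG ATG ATA GTC CGG CGG TGC TAC GAG ACT GAC TAA TGG ACG GGC GGC ATG GAT CGC GCA GGA AGC TAA TTT AAT TAT GGA GTA — ATG at 7, stop TAA at 37 → 33 nt; ATG at 52, stop TAA at 70 → 21 nt.
Frame -2: GAA GGA TGA TAG TCC GGC GGT GCT ACG AGA CTG ACT AAT GGA CGG GCG GCA TGG ATC GCG CAG GAA GCT AAT TTA ATT ATG GAG TAA — ATG at 80, stop TAA at 86 → 9 nt.
Frame -3: AAG GAT GAT AGT CCG GCG GTG CTA CGA GAC TGA CTA ATG GAC GGG CGG CAT GGA TCG CGC AGG AAG CTA ATT TAA TTA TGG AGT — ATG at 39, stop TAA at 75 → 39 nt.
Longest ORF is 39 nt in frame -3 (positions 39–77).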